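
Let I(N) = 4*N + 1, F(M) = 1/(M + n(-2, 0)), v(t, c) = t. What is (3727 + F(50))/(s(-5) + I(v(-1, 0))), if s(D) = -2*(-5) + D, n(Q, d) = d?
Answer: 186351/100 ≈ 1863.5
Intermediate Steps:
F(M) = 1/M (F(M) = 1/(M + 0) = 1/M)
I(N) = 1 + 4*N
s(D) = 10 + D
(3727 + F(50))/(s(-5) + I(v(-1, 0))) = (3727 + 1/50)/((10 - 5) + (1 + 4*(-1))) = (3727 + 1/50)/(5 + (1 - 4)) = 186351/(50*(5 - 3)) = (186351/50)/2 = (186351/50)*(½) = 186351/100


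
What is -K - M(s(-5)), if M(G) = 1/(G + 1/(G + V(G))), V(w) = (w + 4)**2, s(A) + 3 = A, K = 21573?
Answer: -1359091/63 ≈ -21573.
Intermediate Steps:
s(A) = -3 + A
V(w) = (4 + w)**2
M(G) = 1/(G + 1/(G + (4 + G)**2))
-K - M(s(-5)) = -1*21573 - ((-3 - 5) + (4 + (-3 - 5))**2)/(1 + (-3 - 5)**2 + (-3 - 5)*(4 + (-3 - 5))**2) = -21573 - (-8 + (4 - 8)**2)/(1 + (-8)**2 - 8*(4 - 8)**2) = -21573 - (-8 + (-4)**2)/(1 + 64 - 8*(-4)**2) = -21573 - (-8 + 16)/(1 + 64 - 8*16) = -21573 - 8/(1 + 64 - 128) = -21573 - 8/(-63) = -21573 - (-1)*8/63 = -21573 - 1*(-8/63) = -21573 + 8/63 = -1359091/63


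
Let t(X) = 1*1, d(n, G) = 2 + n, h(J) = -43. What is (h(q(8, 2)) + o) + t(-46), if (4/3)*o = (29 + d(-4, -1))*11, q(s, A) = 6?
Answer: 723/4 ≈ 180.75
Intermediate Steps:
o = 891/4 (o = 3*((29 + (2 - 4))*11)/4 = 3*((29 - 2)*11)/4 = 3*(27*11)/4 = (3/4)*297 = 891/4 ≈ 222.75)
t(X) = 1
(h(q(8, 2)) + o) + t(-46) = (-43 + 891/4) + 1 = 719/4 + 1 = 723/4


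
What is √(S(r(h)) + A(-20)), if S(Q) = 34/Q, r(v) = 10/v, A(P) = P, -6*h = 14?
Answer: I*√6285/15 ≈ 5.2852*I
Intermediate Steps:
h = -7/3 (h = -⅙*14 = -7/3 ≈ -2.3333)
√(S(r(h)) + A(-20)) = √(34/((10/(-7/3))) - 20) = √(34/((10*(-3/7))) - 20) = √(34/(-30/7) - 20) = √(34*(-7/30) - 20) = √(-119/15 - 20) = √(-419/15) = I*√6285/15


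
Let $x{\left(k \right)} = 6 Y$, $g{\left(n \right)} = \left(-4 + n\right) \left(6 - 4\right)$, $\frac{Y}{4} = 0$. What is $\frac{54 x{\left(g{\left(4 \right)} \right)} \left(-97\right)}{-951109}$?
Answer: $0$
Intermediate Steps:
$Y = 0$ ($Y = 4 \cdot 0 = 0$)
$g{\left(n \right)} = -8 + 2 n$ ($g{\left(n \right)} = \left(-4 + n\right) 2 = -8 + 2 n$)
$x{\left(k \right)} = 0$ ($x{\left(k \right)} = 6 \cdot 0 = 0$)
$\frac{54 x{\left(g{\left(4 \right)} \right)} \left(-97\right)}{-951109} = \frac{54 \cdot 0 \left(-97\right)}{-951109} = 0 \left(-97\right) \left(- \frac{1}{951109}\right) = 0 \left(- \frac{1}{951109}\right) = 0$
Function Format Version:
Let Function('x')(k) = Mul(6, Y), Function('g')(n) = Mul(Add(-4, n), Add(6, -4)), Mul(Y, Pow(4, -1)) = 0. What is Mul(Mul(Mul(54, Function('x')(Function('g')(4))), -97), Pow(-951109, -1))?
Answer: 0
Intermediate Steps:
Y = 0 (Y = Mul(4, 0) = 0)
Function('g')(n) = Add(-8, Mul(2, n)) (Function('g')(n) = Mul(Add(-4, n), 2) = Add(-8, Mul(2, n)))
Function('x')(k) = 0 (Function('x')(k) = Mul(6, 0) = 0)
Mul(Mul(Mul(54, Function('x')(Function('g')(4))), -97), Pow(-951109, -1)) = Mul(Mul(Mul(54, 0), -97), Pow(-951109, -1)) = Mul(Mul(0, -97), Rational(-1, 951109)) = Mul(0, Rational(-1, 951109)) = 0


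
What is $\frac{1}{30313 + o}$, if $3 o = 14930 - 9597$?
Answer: $\frac{3}{96272} \approx 3.1162 \cdot 10^{-5}$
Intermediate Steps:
$o = \frac{5333}{3}$ ($o = \frac{14930 - 9597}{3} = \frac{1}{3} \cdot 5333 = \frac{5333}{3} \approx 1777.7$)
$\frac{1}{30313 + o} = \frac{1}{30313 + \frac{5333}{3}} = \frac{1}{\frac{96272}{3}} = \frac{3}{96272}$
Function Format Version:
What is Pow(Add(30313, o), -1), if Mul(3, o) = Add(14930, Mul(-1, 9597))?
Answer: Rational(3, 96272) ≈ 3.1162e-5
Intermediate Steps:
o = Rational(5333, 3) (o = Mul(Rational(1, 3), Add(14930, Mul(-1, 9597))) = Mul(Rational(1, 3), Add(14930, -9597)) = Mul(Rational(1, 3), 5333) = Rational(5333, 3) ≈ 1777.7)
Pow(Add(30313, o), -1) = Pow(Add(30313, Rational(5333, 3)), -1) = Pow(Rational(96272, 3), -1) = Rational(3, 96272)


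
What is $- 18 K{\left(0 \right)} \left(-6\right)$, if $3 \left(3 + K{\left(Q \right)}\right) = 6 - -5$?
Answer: $72$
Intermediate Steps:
$K{\left(Q \right)} = \frac{2}{3}$ ($K{\left(Q \right)} = -3 + \frac{6 - -5}{3} = -3 + \frac{6 + 5}{3} = -3 + \frac{1}{3} \cdot 11 = -3 + \frac{11}{3} = \frac{2}{3}$)
$- 18 K{\left(0 \right)} \left(-6\right) = \left(-18\right) \frac{2}{3} \left(-6\right) = \left(-12\right) \left(-6\right) = 72$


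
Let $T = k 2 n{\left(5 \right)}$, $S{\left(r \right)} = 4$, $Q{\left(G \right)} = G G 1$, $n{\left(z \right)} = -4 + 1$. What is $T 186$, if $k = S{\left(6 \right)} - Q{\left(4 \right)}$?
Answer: $13392$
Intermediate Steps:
$n{\left(z \right)} = -3$
$Q{\left(G \right)} = G^{2}$ ($Q{\left(G \right)} = G^{2} \cdot 1 = G^{2}$)
$k = -12$ ($k = 4 - 4^{2} = 4 - 16 = -12$)
$T = 72$ ($T = \left(-12\right) 2 \left(-3\right) = \left(-24\right) \left(-3\right) = 72$)
$T 186 = 72 \cdot 186 = 13392$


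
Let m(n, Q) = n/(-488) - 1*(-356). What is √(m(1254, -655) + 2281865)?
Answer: √33968539117/122 ≈ 1510.7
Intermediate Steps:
m(n, Q) = 356 - n/488 (m(n, Q) = n*(-1/488) + 356 = -n/488 + 356 = 356 - n/488)
√(m(1254, -655) + 2281865) = √((356 - 1/488*1254) + 2281865) = √((356 - 627/244) + 2281865) = √(86237/244 + 2281865) = √(556861297/244) = √33968539117/122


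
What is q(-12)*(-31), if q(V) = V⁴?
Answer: -642816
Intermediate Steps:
q(-12)*(-31) = (-12)⁴*(-31) = 20736*(-31) = -642816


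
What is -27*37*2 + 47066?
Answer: 45068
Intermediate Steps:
-27*37*2 + 47066 = -999*2 + 47066 = -1998 + 47066 = 45068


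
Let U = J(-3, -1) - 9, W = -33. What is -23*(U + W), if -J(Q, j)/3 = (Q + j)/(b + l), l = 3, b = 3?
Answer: 920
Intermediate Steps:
J(Q, j) = -Q/2 - j/2 (J(Q, j) = -3*(Q + j)/(3 + 3) = -3*(Q + j)/6 = -3*(Q/6 + j/6) = -Q/2 - j/2)
U = -7 (U = (-1/2*(-3) - 1/2*(-1)) - 9 = (3/2 + 1/2) - 9 = 2 - 9 = -7)
-23*(U + W) = -23*(-7 - 33) = -23*(-40) = 920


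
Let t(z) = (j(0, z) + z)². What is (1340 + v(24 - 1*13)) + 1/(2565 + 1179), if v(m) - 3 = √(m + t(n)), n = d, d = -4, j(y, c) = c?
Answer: 5028193/3744 + 5*√3 ≈ 1351.7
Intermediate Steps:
n = -4
t(z) = 4*z² (t(z) = (z + z)² = (2*z)² = 4*z²)
v(m) = 3 + √(64 + m) (v(m) = 3 + √(m + 4*(-4)²) = 3 + √(m + 4*16) = 3 + √(m + 64) = 3 + √(64 + m))
(1340 + v(24 - 1*13)) + 1/(2565 + 1179) = (1340 + (3 + √(64 + (24 - 1*13)))) + 1/(2565 + 1179) = (1340 + (3 + √(64 + (24 - 13)))) + 1/3744 = (1340 + (3 + √(64 + 11))) + 1/3744 = (1340 + (3 + √75)) + 1/3744 = (1340 + (3 + 5*√3)) + 1/3744 = (1343 + 5*√3) + 1/3744 = 5028193/3744 + 5*√3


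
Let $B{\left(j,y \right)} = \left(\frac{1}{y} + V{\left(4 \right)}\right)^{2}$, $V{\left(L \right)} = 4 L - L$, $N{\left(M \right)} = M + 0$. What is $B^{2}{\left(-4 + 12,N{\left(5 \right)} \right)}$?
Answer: $\frac{13845841}{625} \approx 22153.0$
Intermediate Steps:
$N{\left(M \right)} = M$
$V{\left(L \right)} = 3 L$
$B{\left(j,y \right)} = \left(12 + \frac{1}{y}\right)^{2}$ ($B{\left(j,y \right)} = \left(\frac{1}{y} + 3 \cdot 4\right)^{2} = \left(\frac{1}{y} + 12\right)^{2} = \left(12 + \frac{1}{y}\right)^{2}$)
$B^{2}{\left(-4 + 12,N{\left(5 \right)} \right)} = \left(\frac{\left(1 + 12 \cdot 5\right)^{2}}{25}\right)^{2} = \left(\frac{\left(1 + 60\right)^{2}}{25}\right)^{2} = \left(\frac{61^{2}}{25}\right)^{2} = \left(\frac{1}{25} \cdot 3721\right)^{2} = \left(\frac{3721}{25}\right)^{2} = \frac{13845841}{625}$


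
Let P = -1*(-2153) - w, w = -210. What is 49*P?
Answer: 115787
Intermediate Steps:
P = 2363 (P = -1*(-2153) - 1*(-210) = 2153 + 210 = 2363)
49*P = 49*2363 = 115787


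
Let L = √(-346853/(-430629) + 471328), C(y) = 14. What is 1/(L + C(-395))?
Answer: -6028806/202883448881 + 79*√14004781799385/202883448881 ≈ 0.0014275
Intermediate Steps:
L = √14004781799385/5451 (L = √(-346853*(-1/430629) + 471328) = √(346853/430629 + 471328) = √(202967852165/430629) = √14004781799385/5451 ≈ 686.53)
1/(L + C(-395)) = 1/(√14004781799385/5451 + 14) = 1/(14 + √14004781799385/5451)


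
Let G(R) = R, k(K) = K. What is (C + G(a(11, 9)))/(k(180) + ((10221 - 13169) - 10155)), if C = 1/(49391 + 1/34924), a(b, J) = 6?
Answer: -10349622634/22291286996055 ≈ -0.00046429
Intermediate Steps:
C = 34924/1724931285 (C = 1/(49391 + 1/34924) = 1/(1724931285/34924) = 34924/1724931285 ≈ 2.0247e-5)
(C + G(a(11, 9)))/(k(180) + ((10221 - 13169) - 10155)) = (34924/1724931285 + 6)/(180 + ((10221 - 13169) - 10155)) = 10349622634/(1724931285*(180 + (-2948 - 10155))) = 10349622634/(1724931285*(180 - 13103)) = (10349622634/1724931285)/(-12923) = (10349622634/1724931285)*(-1/12923) = -10349622634/22291286996055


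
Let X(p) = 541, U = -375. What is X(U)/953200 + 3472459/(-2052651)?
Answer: -3308837434609/1956586933200 ≈ -1.6911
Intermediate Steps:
X(U)/953200 + 3472459/(-2052651) = 541/953200 + 3472459/(-2052651) = 541*(1/953200) + 3472459*(-1/2052651) = 541/953200 - 3472459/2052651 = -3308837434609/1956586933200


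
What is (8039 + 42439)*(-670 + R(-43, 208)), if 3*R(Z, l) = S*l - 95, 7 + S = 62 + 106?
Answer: 528050358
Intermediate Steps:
S = 161 (S = -7 + (62 + 106) = -7 + 168 = 161)
R(Z, l) = -95/3 + 161*l/3 (R(Z, l) = (161*l - 95)/3 = (-95 + 161*l)/3 = -95/3 + 161*l/3)
(8039 + 42439)*(-670 + R(-43, 208)) = (8039 + 42439)*(-670 + (-95/3 + (161/3)*208)) = 50478*(-670 + (-95/3 + 33488/3)) = 50478*(-670 + 11131) = 50478*10461 = 528050358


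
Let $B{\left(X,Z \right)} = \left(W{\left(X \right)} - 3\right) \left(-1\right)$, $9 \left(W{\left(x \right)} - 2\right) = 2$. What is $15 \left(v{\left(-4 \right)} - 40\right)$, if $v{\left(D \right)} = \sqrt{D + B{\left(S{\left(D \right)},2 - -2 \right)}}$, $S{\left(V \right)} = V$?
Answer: $-600 + 5 i \sqrt{29} \approx -600.0 + 26.926 i$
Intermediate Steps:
$W{\left(x \right)} = \frac{20}{9}$ ($W{\left(x \right)} = 2 + \frac{1}{9} \cdot 2 = 2 + \frac{2}{9} = \frac{20}{9}$)
$B{\left(X,Z \right)} = \frac{7}{9}$ ($B{\left(X,Z \right)} = \left(\frac{20}{9} - 3\right) \left(-1\right) = \left(- \frac{7}{9}\right) \left(-1\right) = \frac{7}{9}$)
$v{\left(D \right)} = \sqrt{\frac{7}{9} + D}$ ($v{\left(D \right)} = \sqrt{D + \frac{7}{9}} = \sqrt{\frac{7}{9} + D}$)
$15 \left(v{\left(-4 \right)} - 40\right) = 15 \left(\frac{\sqrt{7 + 9 \left(-4\right)}}{3} - 40\right) = 15 \left(\frac{\sqrt{7 - 36}}{3} - 40\right) = 15 \left(\frac{\sqrt{-29}}{3} - 40\right) = 15 \left(\frac{i \sqrt{29}}{3} - 40\right) = 15 \left(-40 + \frac{i \sqrt{29}}{3}\right) = -600 + 5 i \sqrt{29}$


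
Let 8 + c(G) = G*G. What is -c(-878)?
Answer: -770876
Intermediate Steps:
c(G) = -8 + G² (c(G) = -8 + G*G = -8 + G²)
-c(-878) = -(-8 + (-878)²) = -(-8 + 770884) = -1*770876 = -770876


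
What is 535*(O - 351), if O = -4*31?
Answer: -254125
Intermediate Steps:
O = -124
535*(O - 351) = 535*(-124 - 351) = 535*(-475) = -254125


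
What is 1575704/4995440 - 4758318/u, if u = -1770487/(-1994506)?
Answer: -5926148695380551459/1105545197410 ≈ -5.3604e+6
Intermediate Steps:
u = 1770487/1994506 (u = -1770487*(-1/1994506) = 1770487/1994506 ≈ 0.88768)
1575704/4995440 - 4758318/u = 1575704/4995440 - 4758318/1770487/1994506 = 1575704*(1/4995440) - 4758318*1994506/1770487 = 196963/624430 - 9490493800908/1770487 = -5926148695380551459/1105545197410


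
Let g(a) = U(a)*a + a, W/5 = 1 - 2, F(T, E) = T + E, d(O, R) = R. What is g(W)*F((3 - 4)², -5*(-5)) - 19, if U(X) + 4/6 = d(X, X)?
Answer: 1763/3 ≈ 587.67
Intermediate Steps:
F(T, E) = E + T
W = -5 (W = 5*(1 - 2) = 5*(-1) = -5)
U(X) = -⅔ + X
g(a) = a + a*(-⅔ + a) (g(a) = (-⅔ + a)*a + a = a*(-⅔ + a) + a = a + a*(-⅔ + a))
g(W)*F((3 - 4)², -5*(-5)) - 19 = (-5*(⅓ - 5))*(-5*(-5) + (3 - 4)²) - 19 = (-5*(-14/3))*(25 + (-1)²) - 19 = 70*(25 + 1)/3 - 19 = (70/3)*26 - 19 = 1820/3 - 19 = 1763/3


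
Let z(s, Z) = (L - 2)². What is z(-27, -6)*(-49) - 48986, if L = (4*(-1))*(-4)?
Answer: -58590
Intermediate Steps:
L = 16 (L = -4*(-4) = 16)
z(s, Z) = 196 (z(s, Z) = (16 - 2)² = 14² = 196)
z(-27, -6)*(-49) - 48986 = 196*(-49) - 48986 = -9604 - 48986 = -58590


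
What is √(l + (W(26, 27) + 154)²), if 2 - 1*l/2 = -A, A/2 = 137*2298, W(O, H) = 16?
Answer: 4*√80513 ≈ 1135.0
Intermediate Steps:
A = 629652 (A = 2*(137*2298) = 2*314826 = 629652)
l = 1259308 (l = 4 - (-2)*629652 = 4 - 2*(-629652) = 4 + 1259304 = 1259308)
√(l + (W(26, 27) + 154)²) = √(1259308 + (16 + 154)²) = √(1259308 + 170²) = √(1259308 + 28900) = √1288208 = 4*√80513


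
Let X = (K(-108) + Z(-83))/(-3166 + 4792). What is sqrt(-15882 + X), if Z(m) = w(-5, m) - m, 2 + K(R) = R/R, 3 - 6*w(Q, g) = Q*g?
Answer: I*sqrt(10497504238)/813 ≈ 126.02*I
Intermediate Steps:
w(Q, g) = 1/2 - Q*g/6
K(R) = -1 (K(R) = -2 + R/R = -2 + 1 = -1)
Z(m) = 1/2 - m/6 (Z(m) = (1/2 - 1/6*(-5)*m) - m = (1/2 + 5*m/6) - m = 1/2 - m/6)
X = 20/2439 (X = (-1 + (1/2 - 1/6*(-83)))/(-3166 + 4792) = (-1 + (1/2 + 83/6))/1626 = (-1 + 43/3)*(1/1626) = (40/3)*(1/1626) = 20/2439 ≈ 0.0082001)
sqrt(-15882 + X) = sqrt(-15882 + 20/2439) = sqrt(-38736178/2439) = I*sqrt(10497504238)/813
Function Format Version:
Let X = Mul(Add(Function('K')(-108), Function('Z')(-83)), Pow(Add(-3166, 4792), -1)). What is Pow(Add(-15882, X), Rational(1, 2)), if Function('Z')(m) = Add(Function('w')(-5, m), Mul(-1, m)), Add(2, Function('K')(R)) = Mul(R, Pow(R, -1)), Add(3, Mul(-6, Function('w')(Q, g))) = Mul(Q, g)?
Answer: Mul(Rational(1, 813), I, Pow(10497504238, Rational(1, 2))) ≈ Mul(126.02, I)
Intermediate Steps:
Function('w')(Q, g) = Add(Rational(1, 2), Mul(Rational(-1, 6), Q, g)) (Function('w')(Q, g) = Add(Rational(1, 2), Mul(Rational(-1, 6), Mul(Q, g))) = Add(Rational(1, 2), Mul(Rational(-1, 6), Q, g)))
Function('K')(R) = -1 (Function('K')(R) = Add(-2, Mul(R, Pow(R, -1))) = Add(-2, 1) = -1)
Function('Z')(m) = Add(Rational(1, 2), Mul(Rational(-1, 6), m)) (Function('Z')(m) = Add(Add(Rational(1, 2), Mul(Rational(-1, 6), -5, m)), Mul(-1, m)) = Add(Add(Rational(1, 2), Mul(Rational(5, 6), m)), Mul(-1, m)) = Add(Rational(1, 2), Mul(Rational(-1, 6), m)))
X = Rational(20, 2439) (X = Mul(Add(-1, Add(Rational(1, 2), Mul(Rational(-1, 6), -83))), Pow(Add(-3166, 4792), -1)) = Mul(Add(-1, Add(Rational(1, 2), Rational(83, 6))), Pow(1626, -1)) = Mul(Add(-1, Rational(43, 3)), Rational(1, 1626)) = Mul(Rational(40, 3), Rational(1, 1626)) = Rational(20, 2439) ≈ 0.0082001)
Pow(Add(-15882, X), Rational(1, 2)) = Pow(Add(-15882, Rational(20, 2439)), Rational(1, 2)) = Pow(Rational(-38736178, 2439), Rational(1, 2)) = Mul(Rational(1, 813), I, Pow(10497504238, Rational(1, 2)))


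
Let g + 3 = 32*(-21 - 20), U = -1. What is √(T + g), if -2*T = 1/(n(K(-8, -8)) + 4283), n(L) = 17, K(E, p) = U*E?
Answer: I*√972574086/860 ≈ 36.263*I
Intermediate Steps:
K(E, p) = -E
g = -1315 (g = -3 + 32*(-21 - 20) = -3 + 32*(-41) = -3 - 1312 = -1315)
T = -1/8600 (T = -1/(2*(17 + 4283)) = -½/4300 = -½*1/4300 = -1/8600 ≈ -0.00011628)
√(T + g) = √(-1/8600 - 1315) = √(-11309001/8600) = I*√972574086/860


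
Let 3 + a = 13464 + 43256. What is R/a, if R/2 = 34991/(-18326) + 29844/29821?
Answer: -1049779/32765137867 ≈ -3.2040e-5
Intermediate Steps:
a = 56717 (a = -3 + (13464 + 43256) = -3 + 56720 = 56717)
R = -45140497/24840893 (R = 2*(34991/(-18326) + 29844/29821) = 2*(34991*(-1/18326) + 29844*(1/29821)) = 2*(-3181/1666 + 29844/29821) = 2*(-45140497/49681786) = -45140497/24840893 ≈ -1.8172)
R/a = -45140497/24840893/56717 = -45140497/24840893*1/56717 = -1049779/32765137867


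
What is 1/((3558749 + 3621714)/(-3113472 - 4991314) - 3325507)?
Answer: -8104786/26952529756965 ≈ -3.0071e-7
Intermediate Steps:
1/((3558749 + 3621714)/(-3113472 - 4991314) - 3325507) = 1/(7180463/(-8104786) - 3325507) = 1/(7180463*(-1/8104786) - 3325507) = 1/(-7180463/8104786 - 3325507) = 1/(-26952529756965/8104786) = -8104786/26952529756965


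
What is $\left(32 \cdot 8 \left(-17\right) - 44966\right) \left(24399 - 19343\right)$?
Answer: $-249351808$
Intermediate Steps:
$\left(32 \cdot 8 \left(-17\right) - 44966\right) \left(24399 - 19343\right) = \left(256 \left(-17\right) - 44966\right) 5056 = \left(-4352 - 44966\right) 5056 = \left(-49318\right) 5056 = -249351808$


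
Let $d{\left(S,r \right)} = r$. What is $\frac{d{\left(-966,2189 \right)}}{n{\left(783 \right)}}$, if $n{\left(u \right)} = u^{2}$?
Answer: $\frac{2189}{613089} \approx 0.0035704$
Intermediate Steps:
$\frac{d{\left(-966,2189 \right)}}{n{\left(783 \right)}} = \frac{2189}{783^{2}} = \frac{2189}{613089}$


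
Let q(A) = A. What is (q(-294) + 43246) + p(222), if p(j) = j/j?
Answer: 42953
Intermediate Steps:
p(j) = 1
(q(-294) + 43246) + p(222) = (-294 + 43246) + 1 = 42952 + 1 = 42953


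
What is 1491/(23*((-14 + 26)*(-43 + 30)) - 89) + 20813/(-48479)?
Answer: -148811590/178257283 ≈ -0.83481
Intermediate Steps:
1491/(23*((-14 + 26)*(-43 + 30)) - 89) + 20813/(-48479) = 1491/(23*(12*(-13)) - 89) + 20813*(-1/48479) = 1491/(23*(-156) - 89) - 20813/48479 = 1491/(-3588 - 89) - 20813/48479 = 1491/(-3677) - 20813/48479 = 1491*(-1/3677) - 20813/48479 = -1491/3677 - 20813/48479 = -148811590/178257283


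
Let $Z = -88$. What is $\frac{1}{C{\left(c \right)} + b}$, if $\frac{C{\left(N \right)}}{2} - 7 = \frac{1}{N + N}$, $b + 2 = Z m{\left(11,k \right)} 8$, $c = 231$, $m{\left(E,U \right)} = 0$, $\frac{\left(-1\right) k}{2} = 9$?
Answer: $\frac{231}{2773} \approx 0.083303$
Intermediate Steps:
$k = -18$ ($k = \left(-2\right) 9 = -18$)
$b = -2$ ($b = -2 + \left(-88\right) 0 \cdot 8 = -2 + 0 \cdot 8 = -2 + 0 = -2$)
$C{\left(N \right)} = 14 + \frac{1}{N}$ ($C{\left(N \right)} = 14 + \frac{2}{N + N} = 14 + \frac{2}{2 N} = 14 + 2 \frac{1}{2 N} = 14 + \frac{1}{N}$)
$\frac{1}{C{\left(c \right)} + b} = \frac{1}{\left(14 + \frac{1}{231}\right) - 2} = \frac{1}{\frac{3235}{231} - 2} = \frac{1}{\frac{2773}{231}} = \frac{231}{2773}$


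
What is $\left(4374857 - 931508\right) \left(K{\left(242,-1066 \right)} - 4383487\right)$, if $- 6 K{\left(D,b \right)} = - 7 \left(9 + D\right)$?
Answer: $- \frac{30185734501195}{2} \approx -1.5093 \cdot 10^{13}$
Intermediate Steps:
$K{\left(D,b \right)} = \frac{21}{2} + \frac{7 D}{6}$ ($K{\left(D,b \right)} = - \frac{\left(-7\right) \left(9 + D\right)}{6} = - \frac{-63 - 7 D}{6} = \frac{21}{2} + \frac{7 D}{6}$)
$\left(4374857 - 931508\right) \left(K{\left(242,-1066 \right)} - 4383487\right) = \left(4374857 - 931508\right) \left(\left(\frac{21}{2} + \frac{7}{6} \cdot 242\right) - 4383487\right) = 3443349 \left(\left(\frac{21}{2} + \frac{847}{3}\right) - 4383487\right) = 3443349 \left(\frac{1757}{6} - 4383487\right) = 3443349 \left(- \frac{26299165}{6}\right) = - \frac{30185734501195}{2}$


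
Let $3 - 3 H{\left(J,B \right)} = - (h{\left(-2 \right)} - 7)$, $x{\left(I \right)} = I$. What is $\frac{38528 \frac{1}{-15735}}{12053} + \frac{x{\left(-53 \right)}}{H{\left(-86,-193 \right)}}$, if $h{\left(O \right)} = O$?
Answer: $\frac{10051582559}{379307910} \approx 26.5$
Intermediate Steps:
$H{\left(J,B \right)} = -2$ ($H{\left(J,B \right)} = 1 - \frac{\left(-1\right) \left(-2 - 7\right)}{3} = 1 - \frac{\left(-1\right) \left(-9\right)}{3} = 1 - 3 = -2$)
$\frac{38528 \frac{1}{-15735}}{12053} + \frac{x{\left(-53 \right)}}{H{\left(-86,-193 \right)}} = \frac{38528 \frac{1}{-15735}}{12053} - \frac{53}{-2} = 38528 \left(- \frac{1}{15735}\right) \frac{1}{12053} - - \frac{53}{2} = \left(- \frac{38528}{15735}\right) \frac{1}{12053} + \frac{53}{2} = - \frac{38528}{189653955} + \frac{53}{2} = \frac{10051582559}{379307910}$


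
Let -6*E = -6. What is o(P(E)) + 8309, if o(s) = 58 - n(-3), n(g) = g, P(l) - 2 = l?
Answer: 8370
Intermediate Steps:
E = 1 (E = -1/6*(-6) = 1)
P(l) = 2 + l
o(s) = 61 (o(s) = 58 - 1*(-3) = 58 + 3 = 61)
o(P(E)) + 8309 = 61 + 8309 = 8370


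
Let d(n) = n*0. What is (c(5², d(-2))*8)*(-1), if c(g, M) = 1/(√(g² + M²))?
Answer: -8/25 ≈ -0.32000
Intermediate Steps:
d(n) = 0
c(g, M) = (M² + g²)^(-½) (c(g, M) = 1/(√(M² + g²)) = (M² + g²)^(-½))
(c(5², d(-2))*8)*(-1) = (8/√(0² + (5²)²))*(-1) = (8/√(0 + 25²))*(-1) = (8/√(0 + 625))*(-1) = (8/√625)*(-1) = ((1/25)*8)*(-1) = (8/25)*(-1) = -8/25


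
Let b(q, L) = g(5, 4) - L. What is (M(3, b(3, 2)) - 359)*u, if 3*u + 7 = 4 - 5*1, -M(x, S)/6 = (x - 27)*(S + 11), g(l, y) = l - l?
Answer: -7496/3 ≈ -2498.7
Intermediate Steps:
g(l, y) = 0
b(q, L) = -L (b(q, L) = 0 - L = -L)
M(x, S) = -6*(-27 + x)*(11 + S) (M(x, S) = -6*(x - 27)*(S + 11) = -6*(-27 + x)*(11 + S))
u = -8/3 (u = -7/3 + (4 - 5*1)/3 = -7/3 + (4 - 5)/3 = -7/3 + (1/3)*(-1) = -7/3 - 1/3 = -8/3 ≈ -2.6667)
(M(3, b(3, 2)) - 359)*u = ((1782 - 66*3 + 162*(-1*2) - 6*(-1*2)*3) - 359)*(-8/3) = ((1782 - 198 + 162*(-2) - 6*(-2)*3) - 359)*(-8/3) = ((1782 - 198 - 324 + 36) - 359)*(-8/3) = (1296 - 359)*(-8/3) = 937*(-8/3) = -7496/3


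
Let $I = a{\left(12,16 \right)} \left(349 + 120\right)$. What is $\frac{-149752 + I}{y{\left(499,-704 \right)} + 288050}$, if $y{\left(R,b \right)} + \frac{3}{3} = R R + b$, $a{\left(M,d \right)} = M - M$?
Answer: $- \frac{74876}{268173} \approx -0.27921$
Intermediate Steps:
$a{\left(M,d \right)} = 0$
$I = 0$ ($I = 0 \left(349 + 120\right) = 0 \cdot 469 = 0$)
$y{\left(R,b \right)} = -1 + b + R^{2}$ ($y{\left(R,b \right)} = -1 + \left(R R + b\right) = -1 + \left(R^{2} + b\right) = -1 + \left(b + R^{2}\right) = -1 + b + R^{2}$)
$\frac{-149752 + I}{y{\left(499,-704 \right)} + 288050} = \frac{-149752 + 0}{\left(-1 - 704 + 499^{2}\right) + 288050} = - \frac{149752}{\left(-1 - 704 + 249001\right) + 288050} = - \frac{149752}{248296 + 288050} = - \frac{149752}{536346} = \left(-149752\right) \frac{1}{536346} = - \frac{74876}{268173}$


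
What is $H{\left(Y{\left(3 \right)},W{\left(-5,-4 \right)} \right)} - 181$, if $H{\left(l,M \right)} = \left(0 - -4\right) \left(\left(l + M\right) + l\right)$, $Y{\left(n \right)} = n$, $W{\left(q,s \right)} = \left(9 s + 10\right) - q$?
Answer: $-241$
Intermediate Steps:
$W{\left(q,s \right)} = 10 - q + 9 s$ ($W{\left(q,s \right)} = \left(10 + 9 s\right) - q = 10 - q + 9 s$)
$H{\left(l,M \right)} = 4 M + 8 l$ ($H{\left(l,M \right)} = \left(0 + 4\right) \left(\left(M + l\right) + l\right) = 4 \left(M + 2 l\right) = 4 M + 8 l$)
$H{\left(Y{\left(3 \right)},W{\left(-5,-4 \right)} \right)} - 181 = \left(4 \left(10 - -5 + 9 \left(-4\right)\right) + 8 \cdot 3\right) - 181 = \left(4 \left(10 + 5 - 36\right) + 24\right) - 181 = \left(4 \left(-21\right) + 24\right) - 181 = \left(-84 + 24\right) - 181 = -60 - 181 = -241$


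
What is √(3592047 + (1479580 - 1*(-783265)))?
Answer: 2*√1463723 ≈ 2419.7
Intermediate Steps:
√(3592047 + (1479580 - 1*(-783265))) = √(3592047 + (1479580 + 783265)) = √(3592047 + 2262845) = √5854892 = 2*√1463723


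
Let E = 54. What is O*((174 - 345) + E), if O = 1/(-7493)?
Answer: 117/7493 ≈ 0.015615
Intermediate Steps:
O = -1/7493 ≈ -0.00013346
O*((174 - 345) + E) = -((174 - 345) + 54)/7493 = -(-171 + 54)/7493 = -1/7493*(-117) = 117/7493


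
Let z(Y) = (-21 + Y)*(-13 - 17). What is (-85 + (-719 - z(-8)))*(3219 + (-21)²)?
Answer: -6126840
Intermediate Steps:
z(Y) = 630 - 30*Y (z(Y) = (-21 + Y)*(-30) = 630 - 30*Y)
(-85 + (-719 - z(-8)))*(3219 + (-21)²) = (-85 + (-719 - (630 - 30*(-8))))*(3219 + (-21)²) = (-85 + (-719 - (630 + 240)))*(3219 + 441) = (-85 + (-719 - 1*870))*3660 = (-85 + (-719 - 870))*3660 = (-85 - 1589)*3660 = -1674*3660 = -6126840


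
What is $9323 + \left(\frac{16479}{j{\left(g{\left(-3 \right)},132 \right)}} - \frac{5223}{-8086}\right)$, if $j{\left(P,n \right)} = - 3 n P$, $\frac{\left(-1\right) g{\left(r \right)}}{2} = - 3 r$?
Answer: $\frac{29862239129}{3202056} \approx 9326.0$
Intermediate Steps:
$g{\left(r \right)} = 6 r$ ($g{\left(r \right)} = - 2 \left(- 3 r\right) = 6 r$)
$j{\left(P,n \right)} = - 3 P n$
$9323 + \left(\frac{16479}{j{\left(g{\left(-3 \right)},132 \right)}} - \frac{5223}{-8086}\right) = 9323 + \left(\frac{16479}{\left(-3\right) 6 \left(-3\right) 132} - \frac{5223}{-8086}\right) = 9323 - \left(- \frac{5223}{8086} - \frac{16479}{\left(-3\right) \left(-18\right) 132}\right) = 9323 + \left(\frac{16479}{7128} + \frac{5223}{8086}\right) = 9323 + \left(16479 \cdot \frac{1}{7128} + \frac{5223}{8086}\right) = 9323 + \left(\frac{1831}{792} + \frac{5223}{8086}\right) = 9323 + \frac{9471041}{3202056} = \frac{29862239129}{3202056}$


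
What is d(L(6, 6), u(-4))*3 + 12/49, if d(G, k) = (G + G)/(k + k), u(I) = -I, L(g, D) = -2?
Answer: -123/98 ≈ -1.2551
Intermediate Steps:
d(G, k) = G/k (d(G, k) = (2*G)/((2*k)) = (2*G)*(1/(2*k)) = G/k)
d(L(6, 6), u(-4))*3 + 12/49 = -2/((-1*(-4)))*3 + 12/49 = -2/4*3 + 12*(1/49) = -2*1/4*3 + 12/49 = -1/2*3 + 12/49 = -3/2 + 12/49 = -123/98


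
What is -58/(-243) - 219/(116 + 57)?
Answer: -43183/42039 ≈ -1.0272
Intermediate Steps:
-58/(-243) - 219/(116 + 57) = -58*(-1/243) - 219/173 = 58/243 - 219*1/173 = 58/243 - 219/173 = -43183/42039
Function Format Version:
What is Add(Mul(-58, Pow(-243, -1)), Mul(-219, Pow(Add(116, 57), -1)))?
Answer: Rational(-43183, 42039) ≈ -1.0272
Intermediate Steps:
Add(Mul(-58, Pow(-243, -1)), Mul(-219, Pow(Add(116, 57), -1))) = Add(Mul(-58, Rational(-1, 243)), Mul(-219, Pow(173, -1))) = Add(Rational(58, 243), Mul(-219, Rational(1, 173))) = Add(Rational(58, 243), Rational(-219, 173)) = Rational(-43183, 42039)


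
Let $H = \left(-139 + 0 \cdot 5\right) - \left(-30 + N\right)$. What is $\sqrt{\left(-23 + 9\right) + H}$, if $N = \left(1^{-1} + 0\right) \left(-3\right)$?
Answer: $2 i \sqrt{30} \approx 10.954 i$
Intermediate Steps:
$N = -3$ ($N = \left(1 + 0\right) \left(-3\right) = 1 \left(-3\right) = -3$)
$H = -106$ ($H = \left(-139 + 0 \cdot 5\right) + \left(30 - -3\right) = \left(-139 + 0\right) + \left(30 + 3\right) = -139 + 33 = -106$)
$\sqrt{\left(-23 + 9\right) + H} = \sqrt{\left(-23 + 9\right) - 106} = \sqrt{-14 - 106} = \sqrt{-120} = 2 i \sqrt{30}$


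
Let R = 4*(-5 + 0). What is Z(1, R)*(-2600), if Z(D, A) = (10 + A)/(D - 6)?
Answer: -5200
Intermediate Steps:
R = -20 (R = 4*(-5) = -20)
Z(D, A) = (10 + A)/(-6 + D)
Z(1, R)*(-2600) = ((10 - 20)/(-6 + 1))*(-2600) = (-10/(-5))*(-2600) = -⅕*(-10)*(-2600) = 2*(-2600) = -5200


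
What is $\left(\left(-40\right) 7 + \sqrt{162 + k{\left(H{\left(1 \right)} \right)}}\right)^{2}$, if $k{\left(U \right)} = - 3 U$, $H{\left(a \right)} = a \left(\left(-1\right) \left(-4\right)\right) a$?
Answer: $78550 - 2800 \sqrt{6} \approx 71691.0$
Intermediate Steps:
$H{\left(a \right)} = 4 a^{2}$ ($H{\left(a \right)} = a 4 a = 4 a a = 4 a^{2}$)
$\left(\left(-40\right) 7 + \sqrt{162 + k{\left(H{\left(1 \right)} \right)}}\right)^{2} = \left(\left(-40\right) 7 + \sqrt{162 - 3 \cdot 4 \cdot 1^{2}}\right)^{2} = \left(-280 + \sqrt{162 - 3 \cdot 4 \cdot 1}\right)^{2} = \left(-280 + \sqrt{162 - 12}\right)^{2} = \left(-280 + \sqrt{150}\right)^{2} = \left(-280 + 5 \sqrt{6}\right)^{2}$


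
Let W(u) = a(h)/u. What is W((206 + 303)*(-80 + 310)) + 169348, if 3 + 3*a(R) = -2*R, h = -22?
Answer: 59476711121/351210 ≈ 1.6935e+5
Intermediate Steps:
a(R) = -1 - 2*R/3 (a(R) = -1 + (-2*R)/3 = -1 - 2*R/3)
W(u) = 41/(3*u) (W(u) = (-1 - ⅔*(-22))/u = (-1 + 44/3)/u = 41/(3*u))
W((206 + 303)*(-80 + 310)) + 169348 = 41/(3*(((206 + 303)*(-80 + 310)))) + 169348 = 41/(3*((509*230))) + 169348 = (41/3)/117070 + 169348 = (41/3)*(1/117070) + 169348 = 41/351210 + 169348 = 59476711121/351210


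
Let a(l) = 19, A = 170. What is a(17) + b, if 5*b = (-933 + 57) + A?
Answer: -611/5 ≈ -122.20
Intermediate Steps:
b = -706/5 (b = ((-933 + 57) + 170)/5 = (-876 + 170)/5 = (⅕)*(-706) = -706/5 ≈ -141.20)
a(17) + b = 19 - 706/5 = -611/5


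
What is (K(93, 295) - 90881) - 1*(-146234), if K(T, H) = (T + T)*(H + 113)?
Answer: 131241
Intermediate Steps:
K(T, H) = 2*T*(113 + H) (K(T, H) = (2*T)*(113 + H) = 2*T*(113 + H))
(K(93, 295) - 90881) - 1*(-146234) = (2*93*(113 + 295) - 90881) - 1*(-146234) = (2*93*408 - 90881) + 146234 = (75888 - 90881) + 146234 = -14993 + 146234 = 131241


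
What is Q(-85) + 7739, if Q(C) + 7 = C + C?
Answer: 7562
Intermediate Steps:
Q(C) = -7 + 2*C (Q(C) = -7 + (C + C) = -7 + 2*C)
Q(-85) + 7739 = (-7 + 2*(-85)) + 7739 = (-7 - 170) + 7739 = -177 + 7739 = 7562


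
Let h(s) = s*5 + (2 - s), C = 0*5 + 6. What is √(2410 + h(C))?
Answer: 2*√609 ≈ 49.356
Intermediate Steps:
C = 6 (C = 0 + 6 = 6)
h(s) = 2 + 4*s (h(s) = 5*s + (2 - s) = 2 + 4*s)
√(2410 + h(C)) = √(2410 + (2 + 4*6)) = √(2410 + (2 + 24)) = √(2410 + 26) = √2436 = 2*√609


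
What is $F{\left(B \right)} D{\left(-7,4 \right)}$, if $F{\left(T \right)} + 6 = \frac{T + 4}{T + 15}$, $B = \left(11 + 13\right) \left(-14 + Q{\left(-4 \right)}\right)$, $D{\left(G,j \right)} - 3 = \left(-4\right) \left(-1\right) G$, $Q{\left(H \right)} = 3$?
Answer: $\frac{30850}{249} \approx 123.9$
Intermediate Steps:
$D{\left(G,j \right)} = 3 + 4 G$ ($D{\left(G,j \right)} = 3 + \left(-4\right) \left(-1\right) G = 3 + 4 G$)
$B = -264$ ($B = \left(11 + 13\right) \left(-14 + 3\right) = 24 \left(-11\right) = -264$)
$F{\left(T \right)} = -6 + \frac{4 + T}{15 + T}$ ($F{\left(T \right)} = -6 + \frac{T + 4}{T + 15} = -6 + \frac{4 + T}{15 + T}$)
$F{\left(B \right)} D{\left(-7,4 \right)} = \frac{-86 - -1320}{15 - 264} \left(3 + 4 \left(-7\right)\right) = \frac{-86 + 1320}{-249} \left(3 - 28\right) = \left(- \frac{1}{249}\right) 1234 \left(-25\right) = \left(- \frac{1234}{249}\right) \left(-25\right) = \frac{30850}{249}$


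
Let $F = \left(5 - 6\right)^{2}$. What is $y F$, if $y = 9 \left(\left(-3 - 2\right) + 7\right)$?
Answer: $18$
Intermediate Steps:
$y = 18$ ($y = 9 \left(\left(-3 - 2\right) + 7\right) = 9 \left(-5 + 7\right) = 9 \cdot 2 = 18$)
$F = 1$ ($F = \left(-1\right)^{2} = 1$)
$y F = 18 \cdot 1 = 18$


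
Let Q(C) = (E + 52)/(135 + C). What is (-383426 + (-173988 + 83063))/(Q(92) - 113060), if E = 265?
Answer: 107677677/25664303 ≈ 4.1956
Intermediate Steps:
Q(C) = 317/(135 + C) (Q(C) = (265 + 52)/(135 + C) = 317/(135 + C))
(-383426 + (-173988 + 83063))/(Q(92) - 113060) = (-383426 + (-173988 + 83063))/(317/(135 + 92) - 113060) = (-383426 - 90925)/(317/227 - 113060) = -474351/(317*(1/227) - 113060) = -474351/(317/227 - 113060) = -474351/(-25664303/227) = -474351*(-227/25664303) = 107677677/25664303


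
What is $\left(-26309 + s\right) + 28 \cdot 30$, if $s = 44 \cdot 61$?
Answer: $-22785$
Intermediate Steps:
$s = 2684$
$\left(-26309 + s\right) + 28 \cdot 30 = \left(-26309 + 2684\right) + 28 \cdot 30 = -23625 + 840 = -22785$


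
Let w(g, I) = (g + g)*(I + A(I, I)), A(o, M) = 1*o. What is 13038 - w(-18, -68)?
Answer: 8142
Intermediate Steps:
A(o, M) = o
w(g, I) = 4*I*g (w(g, I) = (g + g)*(I + I) = (2*g)*(2*I) = 4*I*g)
13038 - w(-18, -68) = 13038 - 4*(-68)*(-18) = 13038 - 1*4896 = 13038 - 4896 = 8142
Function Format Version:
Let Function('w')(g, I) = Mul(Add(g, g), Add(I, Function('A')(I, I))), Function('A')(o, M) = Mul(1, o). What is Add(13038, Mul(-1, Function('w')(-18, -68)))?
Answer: 8142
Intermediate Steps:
Function('A')(o, M) = o
Function('w')(g, I) = Mul(4, I, g) (Function('w')(g, I) = Mul(Add(g, g), Add(I, I)) = Mul(Mul(2, g), Mul(2, I)) = Mul(4, I, g))
Add(13038, Mul(-1, Function('w')(-18, -68))) = Add(13038, Mul(-1, Mul(4, -68, -18))) = Add(13038, Mul(-1, 4896)) = Add(13038, -4896) = 8142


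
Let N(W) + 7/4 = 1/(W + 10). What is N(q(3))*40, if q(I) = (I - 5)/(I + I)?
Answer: -1910/29 ≈ -65.862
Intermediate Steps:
q(I) = (-5 + I)/(2*I) (q(I) = (-5 + I)/((2*I)) = (-5 + I)*(1/(2*I)) = (-5 + I)/(2*I))
N(W) = -7/4 + 1/(10 + W) (N(W) = -7/4 + 1/(W + 10) = -7/4 + 1/(10 + W))
N(q(3))*40 = ((-66 - 7*(-5 + 3)/(2*3))/(4*(10 + (½)*(-5 + 3)/3)))*40 = ((-66 - 7*(-2)/(2*3))/(4*(10 + (½)*(⅓)*(-2))))*40 = ((-66 - 7*(-⅓))/(4*(10 - ⅓)))*40 = ((-66 + 7/3)/(4*(29/3)))*40 = ((¼)*(3/29)*(-191/3))*40 = -191/116*40 = -1910/29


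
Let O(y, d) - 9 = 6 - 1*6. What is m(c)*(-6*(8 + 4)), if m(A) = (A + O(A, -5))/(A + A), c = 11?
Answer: -720/11 ≈ -65.455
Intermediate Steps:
O(y, d) = 9 (O(y, d) = 9 + (6 - 1*6) = 9 + (6 - 6) = 9 + 0 = 9)
m(A) = (9 + A)/(2*A) (m(A) = (A + 9)/(A + A) = (9 + A)/((2*A)) = (9 + A)*(1/(2*A)) = (9 + A)/(2*A))
m(c)*(-6*(8 + 4)) = ((½)*(9 + 11)/11)*(-6*(8 + 4)) = ((½)*(1/11)*20)*(-6*12) = (10/11)*(-72) = -720/11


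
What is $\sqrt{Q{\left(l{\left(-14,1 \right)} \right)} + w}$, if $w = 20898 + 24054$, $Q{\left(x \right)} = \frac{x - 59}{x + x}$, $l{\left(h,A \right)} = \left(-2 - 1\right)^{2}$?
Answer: $\frac{\sqrt{404543}}{3} \approx 212.01$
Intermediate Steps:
$l{\left(h,A \right)} = 9$ ($l{\left(h,A \right)} = \left(-3\right)^{2} = 9$)
$Q{\left(x \right)} = \frac{-59 + x}{2 x}$
$w = 44952$
$\sqrt{Q{\left(l{\left(-14,1 \right)} \right)} + w} = \sqrt{\frac{-59 + 9}{2 \cdot 9} + 44952} = \sqrt{\frac{1}{2} \cdot \frac{1}{9} \left(-50\right) + 44952} = \sqrt{- \frac{25}{9} + 44952} = \sqrt{\frac{404543}{9}} = \frac{\sqrt{404543}}{3}$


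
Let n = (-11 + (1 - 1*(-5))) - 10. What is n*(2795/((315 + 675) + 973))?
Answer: -3225/151 ≈ -21.358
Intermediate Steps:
n = -15 (n = (-11 + (1 + 5)) - 10 = (-11 + 6) - 10 = -5 - 10 = -15)
n*(2795/((315 + 675) + 973)) = -41925/((315 + 675) + 973) = -41925/(990 + 973) = -41925/1963 = -15*215/151 = -3225/151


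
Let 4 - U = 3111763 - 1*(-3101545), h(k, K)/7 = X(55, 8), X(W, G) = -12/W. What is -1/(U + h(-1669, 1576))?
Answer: 55/341731804 ≈ 1.6094e-7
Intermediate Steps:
h(k, K) = -84/55 (h(k, K) = 7*(-12/55) = -84/55)
U = -6213304 (U = 4 - (3111763 - 1*(-3101545)) = 4 - (3111763 + 3101545) = 4 - 1*6213308 = 4 - 6213308 = -6213304)
-1/(U + h(-1669, 1576)) = -1/(-6213304 - 84/55) = -1/(-341731804/55) = -1*(-55/341731804) = 55/341731804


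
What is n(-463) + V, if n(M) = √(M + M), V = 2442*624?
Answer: 1523808 + I*√926 ≈ 1.5238e+6 + 30.43*I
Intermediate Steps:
V = 1523808
n(M) = √2*√M (n(M) = √(2*M) = √2*√M)
n(-463) + V = √2*√(-463) + 1523808 = √2*(I*√463) + 1523808 = I*√926 + 1523808 = 1523808 + I*√926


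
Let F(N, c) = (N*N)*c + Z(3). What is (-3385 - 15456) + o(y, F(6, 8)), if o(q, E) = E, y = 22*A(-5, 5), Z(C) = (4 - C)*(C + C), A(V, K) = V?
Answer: -18547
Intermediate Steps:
Z(C) = 2*C*(4 - C) (Z(C) = (4 - C)*(2*C) = 2*C*(4 - C))
F(N, c) = 6 + c*N² (F(N, c) = (N*N)*c + 2*3*(4 - 1*3) = N²*c + 2*3*(4 - 3) = c*N² + 2*3*1 = c*N² + 6 = 6 + c*N²)
y = -110 (y = 22*(-5) = -110)
(-3385 - 15456) + o(y, F(6, 8)) = (-3385 - 15456) + (6 + 8*6²) = -18841 + (6 + 8*36) = -18841 + (6 + 288) = -18841 + 294 = -18547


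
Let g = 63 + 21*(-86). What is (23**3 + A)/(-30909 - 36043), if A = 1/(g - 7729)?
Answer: -115245823/634169344 ≈ -0.18173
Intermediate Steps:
g = -1743 (g = 63 - 1806 = -1743)
A = -1/9472 (A = 1/(-1743 - 7729) = 1/(-9472) = -1/9472 ≈ -0.00010557)
(23**3 + A)/(-30909 - 36043) = (23**3 - 1/9472)/(-30909 - 36043) = (12167 - 1/9472)/(-66952) = (115245823/9472)*(-1/66952) = -115245823/634169344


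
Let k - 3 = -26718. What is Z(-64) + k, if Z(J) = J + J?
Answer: -26843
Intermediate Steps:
k = -26715 (k = 3 - 26718 = -26715)
Z(J) = 2*J
Z(-64) + k = 2*(-64) - 26715 = -128 - 26715 = -26843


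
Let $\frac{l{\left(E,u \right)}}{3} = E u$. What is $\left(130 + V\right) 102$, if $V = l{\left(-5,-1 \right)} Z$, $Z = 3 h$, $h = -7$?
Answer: $-18870$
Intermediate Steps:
$Z = -21$ ($Z = 3 \left(-7\right) = -21$)
$l{\left(E,u \right)} = 3 E u$
$V = -315$ ($V = 3 \left(-5\right) \left(-1\right) \left(-21\right) = 15 \left(-21\right) = -315$)
$\left(130 + V\right) 102 = \left(130 - 315\right) 102 = \left(-185\right) 102 = -18870$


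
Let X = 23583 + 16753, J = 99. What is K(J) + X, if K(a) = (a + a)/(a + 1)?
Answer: 2016899/50 ≈ 40338.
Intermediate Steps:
K(a) = 2*a/(1 + a) (K(a) = (2*a)/(1 + a) = 2*a/(1 + a))
X = 40336
K(J) + X = 2*99/(1 + 99) + 40336 = 2*99/100 + 40336 = 2*99*(1/100) + 40336 = 99/50 + 40336 = 2016899/50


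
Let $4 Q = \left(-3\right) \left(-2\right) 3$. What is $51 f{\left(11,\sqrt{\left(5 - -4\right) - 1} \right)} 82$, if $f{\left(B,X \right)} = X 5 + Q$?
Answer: $18819 + 41820 \sqrt{2} \approx 77961.0$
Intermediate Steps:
$Q = \frac{9}{2}$ ($Q = \frac{\left(-3\right) \left(-2\right) 3}{4} = \frac{6 \cdot 3}{4} = \frac{1}{4} \cdot 18 = \frac{9}{2} \approx 4.5$)
$f{\left(B,X \right)} = \frac{9}{2} + 5 X$ ($f{\left(B,X \right)} = X 5 + \frac{9}{2} = 5 X + \frac{9}{2} = \frac{9}{2} + 5 X$)
$51 f{\left(11,\sqrt{\left(5 - -4\right) - 1} \right)} 82 = 51 \left(\frac{9}{2} + 5 \sqrt{\left(5 - -4\right) - 1}\right) 82 = 51 \left(\frac{9}{2} + 5 \sqrt{\left(5 + 4\right) - 1}\right) 82 = 51 \left(\frac{9}{2} + 5 \sqrt{9 - 1}\right) 82 = 51 \left(\frac{9}{2} + 5 \sqrt{8}\right) 82 = 51 \left(\frac{9}{2} + 5 \cdot 2 \sqrt{2}\right) 82 = 51 \left(\frac{9}{2} + 10 \sqrt{2}\right) 82 = \left(\frac{459}{2} + 510 \sqrt{2}\right) 82 = 18819 + 41820 \sqrt{2}$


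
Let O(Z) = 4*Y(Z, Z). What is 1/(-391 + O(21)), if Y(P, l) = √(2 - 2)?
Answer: -1/391 ≈ -0.0025575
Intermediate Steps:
Y(P, l) = 0 (Y(P, l) = √0 = 0)
O(Z) = 0 (O(Z) = 4*0 = 0)
1/(-391 + O(21)) = 1/(-391 + 0) = 1/(-391) = -1/391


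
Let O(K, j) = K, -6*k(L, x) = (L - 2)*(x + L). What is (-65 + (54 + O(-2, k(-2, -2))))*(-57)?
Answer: 741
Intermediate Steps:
k(L, x) = -(-2 + L)*(L + x)/6 (k(L, x) = -(L - 2)*(x + L)/6 = -(-2 + L)*(L + x)/6)
(-65 + (54 + O(-2, k(-2, -2))))*(-57) = (-65 + (54 - 2))*(-57) = (-65 + 52)*(-57) = -13*(-57) = 741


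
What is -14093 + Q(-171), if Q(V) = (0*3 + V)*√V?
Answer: -14093 - 513*I*√19 ≈ -14093.0 - 2236.1*I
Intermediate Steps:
Q(V) = V^(3/2) (Q(V) = (0 + V)*√V = V*√V = V^(3/2))
-14093 + Q(-171) = -14093 + (-171)^(3/2) = -14093 - 513*I*√19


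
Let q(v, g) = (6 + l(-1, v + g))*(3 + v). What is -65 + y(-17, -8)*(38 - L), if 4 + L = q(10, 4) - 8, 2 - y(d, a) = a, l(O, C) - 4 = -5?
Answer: -215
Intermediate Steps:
l(O, C) = -1 (l(O, C) = 4 - 5 = -1)
y(d, a) = 2 - a
q(v, g) = 15 + 5*v (q(v, g) = (6 - 1)*(3 + v) = 5*(3 + v) = 15 + 5*v)
L = 53 (L = -4 + ((15 + 5*10) - 8) = -4 + ((15 + 50) - 8) = -4 + (65 - 8) = -4 + 57 = 53)
-65 + y(-17, -8)*(38 - L) = -65 + (2 - 1*(-8))*(38 - 1*53) = -65 + (2 + 8)*(38 - 53) = -65 + 10*(-15) = -65 - 150 = -215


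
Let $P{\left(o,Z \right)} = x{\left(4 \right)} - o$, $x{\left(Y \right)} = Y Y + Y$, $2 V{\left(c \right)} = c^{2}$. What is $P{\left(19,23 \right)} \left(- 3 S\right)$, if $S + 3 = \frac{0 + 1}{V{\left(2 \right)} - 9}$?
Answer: $\frac{66}{7} \approx 9.4286$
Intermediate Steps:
$V{\left(c \right)} = \frac{c^{2}}{2}$
$x{\left(Y \right)} = Y + Y^{2}$ ($x{\left(Y \right)} = Y^{2} + Y = Y + Y^{2}$)
$P{\left(o,Z \right)} = 20 - o$ ($P{\left(o,Z \right)} = 4 \left(1 + 4\right) - o = 4 \cdot 5 - o = 20 - o$)
$S = - \frac{22}{7}$ ($S = -3 + \frac{0 + 1}{\frac{2^{2}}{2} - 9} = -3 + 1 \frac{1}{\frac{1}{2} \cdot 4 - 9} = -3 + 1 \frac{1}{2 - 9} = -3 + 1 \frac{1}{-7} = -3 + 1 \left(- \frac{1}{7}\right) = -3 - \frac{1}{7} = - \frac{22}{7} \approx -3.1429$)
$P{\left(19,23 \right)} \left(- 3 S\right) = \left(20 - 19\right) \left(\left(-3\right) \left(- \frac{22}{7}\right)\right) = \left(20 - 19\right) \frac{66}{7} = 1 \cdot \frac{66}{7} = \frac{66}{7}$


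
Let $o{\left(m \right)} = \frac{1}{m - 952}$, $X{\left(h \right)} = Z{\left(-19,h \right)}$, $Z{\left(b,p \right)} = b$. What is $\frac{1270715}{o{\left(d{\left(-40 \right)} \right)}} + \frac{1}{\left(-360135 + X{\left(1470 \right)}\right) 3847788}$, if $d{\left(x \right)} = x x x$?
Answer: $- \frac{114377358739453651719361}{1385796239352} \approx -8.2536 \cdot 10^{10}$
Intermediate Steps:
$d{\left(x \right)} = x^{3}$ ($d{\left(x \right)} = x^{2} x = x^{3}$)
$X{\left(h \right)} = -19$
$o{\left(m \right)} = \frac{1}{-952 + m}$
$\frac{1270715}{o{\left(d{\left(-40 \right)} \right)}} + \frac{1}{\left(-360135 + X{\left(1470 \right)}\right) 3847788} = \frac{1270715}{\frac{1}{-952 + \left(-40\right)^{3}}} + \frac{1}{\left(-360135 - 19\right) 3847788} = \frac{1270715}{\frac{1}{-952 - 64000}} + \frac{1}{-360154} \cdot \frac{1}{3847788} = \frac{1270715}{\frac{1}{-64952}} - \frac{1}{1385796239352} = \frac{1270715}{- \frac{1}{64952}} - \frac{1}{1385796239352} = 1270715 \left(-64952\right) - \frac{1}{1385796239352} = -82535480680 - \frac{1}{1385796239352} = - \frac{114377358739453651719361}{1385796239352}$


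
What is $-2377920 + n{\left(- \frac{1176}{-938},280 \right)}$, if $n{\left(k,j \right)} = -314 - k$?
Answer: $- \frac{159341762}{67} \approx -2.3782 \cdot 10^{6}$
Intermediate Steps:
$-2377920 + n{\left(- \frac{1176}{-938},280 \right)} = -2377920 - \left(314 - \frac{1176}{-938}\right) = -2377920 - \left(314 - - \frac{84}{67}\right) = -2377920 - \frac{21122}{67} = - \frac{159341762}{67}$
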